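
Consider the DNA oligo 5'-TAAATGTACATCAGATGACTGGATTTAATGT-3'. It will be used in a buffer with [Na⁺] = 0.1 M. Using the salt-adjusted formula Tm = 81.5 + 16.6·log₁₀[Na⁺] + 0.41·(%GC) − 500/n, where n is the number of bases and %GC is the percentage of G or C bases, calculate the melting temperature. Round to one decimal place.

60.7°C

Length n = 31. Counting bases: C=3, A=11, G=6, T=11
G+C = 9, so %GC = 9/31 × 100 = 29.032%
Salt term: 16.6 × (-1) = -16.6
GC term: 0.41 × 29.032 = 11.903; length term: −500/31 = −16.129
Tm = 81.5 + (-16.6) + 11.903 − 16.129 = 60.674 → 60.7°C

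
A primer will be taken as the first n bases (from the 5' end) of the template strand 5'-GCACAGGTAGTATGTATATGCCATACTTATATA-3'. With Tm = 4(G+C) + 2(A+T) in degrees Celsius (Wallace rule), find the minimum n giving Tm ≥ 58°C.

n = 21

First 20 bases: GCACAGGTAGTATGTATATG → Tm = 56°C (< 58°C)
First 21 bases: GCACAGGTAGTATGTATATGC → Tm = 60°C (≥ 58°C)
Each additional base adds 2°C (A/T) or 4°C (G/C), so Tm is non-decreasing in n; n = 21 is the first length to reach 58°C.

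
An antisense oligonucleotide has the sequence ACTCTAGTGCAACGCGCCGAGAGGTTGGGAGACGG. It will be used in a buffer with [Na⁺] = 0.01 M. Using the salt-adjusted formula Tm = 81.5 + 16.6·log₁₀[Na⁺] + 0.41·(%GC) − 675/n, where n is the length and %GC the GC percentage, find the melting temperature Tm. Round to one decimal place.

Length n = 35. C=8, A=8, T=5, G=14
G+C = 22, so %GC = 22/35 × 100 = 62.857%
Salt term: 16.6 × (-2) = -33.2
GC term: 0.41 × 62.857 = 25.771; length term: −675/35 = −19.286
Tm = 81.5 + (-33.2) + 25.771 − 19.286 = 54.785 → 54.8°C

54.8°C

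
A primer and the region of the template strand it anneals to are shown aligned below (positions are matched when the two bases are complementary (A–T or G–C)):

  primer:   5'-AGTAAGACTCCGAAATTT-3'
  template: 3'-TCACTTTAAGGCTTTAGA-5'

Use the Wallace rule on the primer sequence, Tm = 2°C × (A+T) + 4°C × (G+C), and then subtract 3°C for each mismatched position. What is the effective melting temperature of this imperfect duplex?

36°C

Primer base counts: A=7, T=5, G=3, C=3 → A+T=12, G+C=6
Perfect-match Tm = 2(12) + 4(6) = 24 + 24 = 48°C
Mismatches (positions where the bases are not complementary): 4 (at positions 4, 6, 8, 17)
Effective Tm = 48 − 4×3 = 48 − 12 = 36°C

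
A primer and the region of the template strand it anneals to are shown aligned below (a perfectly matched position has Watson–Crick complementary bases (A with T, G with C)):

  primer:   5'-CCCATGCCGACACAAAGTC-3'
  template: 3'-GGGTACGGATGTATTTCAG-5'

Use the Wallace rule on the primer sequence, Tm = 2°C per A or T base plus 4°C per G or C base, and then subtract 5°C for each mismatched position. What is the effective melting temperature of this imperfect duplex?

50°C

Primer base counts: A=6, T=2, G=3, C=8 → A+T=8, G+C=11
Perfect-match Tm = 2(8) + 4(11) = 16 + 44 = 60°C
Mismatches (positions where the bases are not complementary): 2 (at positions 9, 13)
Effective Tm = 60 − 2×5 = 60 − 10 = 50°C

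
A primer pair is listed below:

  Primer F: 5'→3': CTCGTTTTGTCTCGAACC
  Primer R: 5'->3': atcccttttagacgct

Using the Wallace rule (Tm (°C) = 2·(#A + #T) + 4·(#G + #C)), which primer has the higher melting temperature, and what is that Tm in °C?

Primer F, 54°C

Primer F: A+T=9, G+C=9 → Tm = 2(9)+4(9) = 54°C
Primer R: A+T=9, G+C=7 → Tm = 2(9)+4(7) = 46°C
54°C vs 46°C → primer F is higher.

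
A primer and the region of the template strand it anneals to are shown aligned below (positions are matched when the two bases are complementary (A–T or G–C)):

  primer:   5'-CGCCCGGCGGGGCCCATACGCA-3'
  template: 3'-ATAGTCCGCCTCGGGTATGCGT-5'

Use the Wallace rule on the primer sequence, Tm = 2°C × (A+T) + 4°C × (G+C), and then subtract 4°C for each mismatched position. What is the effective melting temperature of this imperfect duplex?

60°C

Primer base counts: A=3, T=1, G=8, C=10 → A+T=4, G+C=18
Perfect-match Tm = 2(4) + 4(18) = 8 + 72 = 80°C
Mismatches (positions where the bases are not complementary): 5 (at positions 1, 2, 3, 5, 11)
Effective Tm = 80 − 5×4 = 80 − 20 = 60°C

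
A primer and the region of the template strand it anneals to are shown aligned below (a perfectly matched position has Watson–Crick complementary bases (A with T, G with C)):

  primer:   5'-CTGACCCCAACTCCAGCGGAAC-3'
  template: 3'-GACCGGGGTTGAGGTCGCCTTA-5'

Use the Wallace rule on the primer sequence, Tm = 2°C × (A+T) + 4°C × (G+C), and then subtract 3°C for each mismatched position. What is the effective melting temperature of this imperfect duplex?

Primer base counts: A=6, T=2, G=4, C=10 → A+T=8, G+C=14
Perfect-match Tm = 2(8) + 4(14) = 16 + 56 = 72°C
Mismatches (positions where the bases are not complementary): 2 (at positions 4, 22)
Effective Tm = 72 − 2×3 = 72 − 6 = 66°C

66°C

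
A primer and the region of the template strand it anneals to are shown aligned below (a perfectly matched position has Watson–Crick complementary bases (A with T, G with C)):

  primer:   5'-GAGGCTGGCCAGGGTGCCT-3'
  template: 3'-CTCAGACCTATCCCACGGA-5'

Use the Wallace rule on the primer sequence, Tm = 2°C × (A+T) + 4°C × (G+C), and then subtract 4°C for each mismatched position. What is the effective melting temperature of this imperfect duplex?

54°C

Primer base counts: A=2, T=3, G=9, C=5 → A+T=5, G+C=14
Perfect-match Tm = 2(5) + 4(14) = 10 + 56 = 66°C
Mismatches (positions where the bases are not complementary): 3 (at positions 4, 9, 10)
Effective Tm = 66 − 3×4 = 66 − 12 = 54°C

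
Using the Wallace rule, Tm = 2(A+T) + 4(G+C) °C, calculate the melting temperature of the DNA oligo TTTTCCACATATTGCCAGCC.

58°C

Counting bases: A=4, T=7, C=7, G=2
AT pairs contribute 11, GC pairs contribute 9.
Tm = 2×11 + 4×9 = 58°C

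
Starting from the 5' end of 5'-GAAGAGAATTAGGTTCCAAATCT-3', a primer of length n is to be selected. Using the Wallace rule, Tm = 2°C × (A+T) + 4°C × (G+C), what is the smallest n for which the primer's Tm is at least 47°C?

n = 17

First 16 bases: GAAGAGAATTAGGTTC → Tm = 44°C (< 47°C)
First 17 bases: GAAGAGAATTAGGTTCC → Tm = 48°C (≥ 47°C)
Since every base adds ≥2°C, Tm only increases with n, so the threshold is first crossed at n = 17.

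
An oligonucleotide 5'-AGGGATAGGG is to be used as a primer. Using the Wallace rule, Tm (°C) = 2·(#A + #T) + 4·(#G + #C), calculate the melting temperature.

32°C

Base counts: C=0, T=1, A=3, G=6
So N_AT = 4 and N_GC = 6.
Tm = 2×4 + 4×6 = 32°C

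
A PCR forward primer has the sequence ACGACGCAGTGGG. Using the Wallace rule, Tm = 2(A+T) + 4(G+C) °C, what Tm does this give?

44°C

Scanning the sequence gives C=3, T=1, G=6, A=3.
So N_AT = 4 and N_GC = 9.
Tm = 4·9 + 2·4 = 36 + 8 = 44°C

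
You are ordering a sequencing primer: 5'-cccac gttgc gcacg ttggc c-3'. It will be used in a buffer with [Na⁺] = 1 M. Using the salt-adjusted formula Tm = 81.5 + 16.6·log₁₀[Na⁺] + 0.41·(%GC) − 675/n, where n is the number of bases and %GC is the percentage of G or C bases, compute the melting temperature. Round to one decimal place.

78.6°C

Length n = 21. Counting bases: G=6, T=4, C=9, A=2
G+C = 15, so %GC = 15/21 × 100 = 71.429%
Salt term: 16.6 × (0) = 0
GC term: 0.41 × 71.429 = 29.286; length term: −675/21 = −32.143
Tm = 81.5 + (0) + 29.286 − 32.143 = 78.643 → 78.6°C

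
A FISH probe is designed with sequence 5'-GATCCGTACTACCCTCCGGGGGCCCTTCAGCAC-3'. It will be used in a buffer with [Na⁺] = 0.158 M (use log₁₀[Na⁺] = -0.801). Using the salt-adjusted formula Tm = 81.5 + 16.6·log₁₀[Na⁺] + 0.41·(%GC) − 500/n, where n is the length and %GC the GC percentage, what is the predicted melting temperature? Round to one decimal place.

80.4°C

Length n = 33. Counting bases: G=8, C=14, A=5, T=6
G+C = 22, so %GC = 22/33 × 100 = 66.667%
Salt term: 16.6 × (-0.801) = -13.297
GC term: 0.41 × 66.667 = 27.333; length term: −500/33 = −15.152
Tm = 81.5 + (-13.297) + 27.333 − 15.152 = 80.384 → 80.4°C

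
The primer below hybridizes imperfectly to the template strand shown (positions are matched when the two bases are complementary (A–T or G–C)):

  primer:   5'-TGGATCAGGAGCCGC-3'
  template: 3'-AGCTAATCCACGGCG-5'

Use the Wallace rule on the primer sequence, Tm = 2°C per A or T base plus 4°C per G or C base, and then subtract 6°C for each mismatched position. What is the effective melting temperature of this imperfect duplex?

Primer base counts: A=3, T=2, G=6, C=4 → A+T=5, G+C=10
Perfect-match Tm = 2(5) + 4(10) = 10 + 40 = 50°C
Mismatches (positions where the bases are not complementary): 3 (at positions 2, 6, 10)
Effective Tm = 50 − 3×6 = 50 − 18 = 32°C

32°C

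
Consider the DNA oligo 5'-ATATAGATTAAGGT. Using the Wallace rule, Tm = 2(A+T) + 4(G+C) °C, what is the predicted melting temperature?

Base counts: T=5, A=6, C=0, G=3
So N_AT = 11 and N_GC = 3.
Tm = 4·3 + 2·11 = 12 + 22 = 34°C

34°C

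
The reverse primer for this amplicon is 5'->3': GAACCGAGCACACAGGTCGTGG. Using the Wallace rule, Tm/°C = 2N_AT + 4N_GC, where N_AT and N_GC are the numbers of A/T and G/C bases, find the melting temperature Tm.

T=2, C=6, G=8, A=6
So N_AT = 8 and N_GC = 14.
Tm = 2(8) + 4(14) = 16 + 56 = 72°C

72°C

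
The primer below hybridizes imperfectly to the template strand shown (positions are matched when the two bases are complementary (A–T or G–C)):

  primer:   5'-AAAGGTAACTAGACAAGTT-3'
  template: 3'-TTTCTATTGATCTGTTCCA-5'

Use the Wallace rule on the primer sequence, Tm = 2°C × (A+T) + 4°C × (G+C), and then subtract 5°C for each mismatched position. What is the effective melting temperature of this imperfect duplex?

Primer base counts: A=9, T=4, G=4, C=2 → A+T=13, G+C=6
Perfect-match Tm = 2(13) + 4(6) = 26 + 24 = 50°C
Mismatches (positions where the bases are not complementary): 2 (at positions 5, 18)
Effective Tm = 50 − 2×5 = 50 − 10 = 40°C

40°C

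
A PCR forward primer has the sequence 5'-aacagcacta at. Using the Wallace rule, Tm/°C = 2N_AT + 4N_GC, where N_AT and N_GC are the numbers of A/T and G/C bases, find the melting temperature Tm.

32°C

Scanning the sequence gives C=3, A=6, G=1, T=2.
A+T = 8, G+C = 4
Tm = 2×8 + 4×4 = 32°C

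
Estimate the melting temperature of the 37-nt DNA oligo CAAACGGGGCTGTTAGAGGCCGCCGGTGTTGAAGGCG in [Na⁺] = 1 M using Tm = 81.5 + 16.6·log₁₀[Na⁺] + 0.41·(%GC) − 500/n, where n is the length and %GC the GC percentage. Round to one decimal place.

94.6°C

Length n = 37. Counting bases: G=16, T=6, A=7, C=8
G+C = 24, so %GC = 24/37 × 100 = 64.865%
Salt term: 16.6 × (0) = 0
GC term: 0.41 × 64.865 = 26.595; length term: −500/37 = −13.514
Tm = 81.5 + (0) + 26.595 − 13.514 = 94.581 → 94.6°C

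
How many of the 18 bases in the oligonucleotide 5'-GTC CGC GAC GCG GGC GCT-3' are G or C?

Base counts: T=2, A=1, C=7, G=8
Total G or C: 8 + 7 = 15

15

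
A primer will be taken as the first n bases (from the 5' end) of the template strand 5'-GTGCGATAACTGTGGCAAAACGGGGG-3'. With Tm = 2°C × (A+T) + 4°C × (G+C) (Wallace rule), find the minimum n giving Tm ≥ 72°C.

n = 24

First 23 bases: GTGCGATAACTGTGGCAAAACGG → Tm = 70°C (< 72°C)
First 24 bases: GTGCGATAACTGTGGCAAAACGGG → Tm = 74°C (≥ 72°C)
Each additional base adds 2°C (A/T) or 4°C (G/C), so Tm is non-decreasing in n; n = 24 is the first length to reach 72°C.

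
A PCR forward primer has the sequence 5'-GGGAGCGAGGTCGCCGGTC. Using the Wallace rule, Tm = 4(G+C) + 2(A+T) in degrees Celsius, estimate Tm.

68°C

Scanning the sequence gives C=5, T=2, A=2, G=10.
A+T = 4, G+C = 15
Tm = 4·15 + 2·4 = 60 + 8 = 68°C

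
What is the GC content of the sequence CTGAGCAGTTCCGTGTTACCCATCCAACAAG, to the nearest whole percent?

Scanning the sequence gives C=10, T=7, A=8, G=6.
G+C = 6 + 10 = 16 out of 31 bases
%GC = 16/31 × 100 = 51.61% ≈ 52%

52%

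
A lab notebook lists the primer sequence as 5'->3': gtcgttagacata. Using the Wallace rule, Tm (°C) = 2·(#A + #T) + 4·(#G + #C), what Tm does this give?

36°C

C=2, G=3, A=4, T=4
A+T = 8, G+C = 5
Tm = 2(8) + 4(5) = 16 + 20 = 36°C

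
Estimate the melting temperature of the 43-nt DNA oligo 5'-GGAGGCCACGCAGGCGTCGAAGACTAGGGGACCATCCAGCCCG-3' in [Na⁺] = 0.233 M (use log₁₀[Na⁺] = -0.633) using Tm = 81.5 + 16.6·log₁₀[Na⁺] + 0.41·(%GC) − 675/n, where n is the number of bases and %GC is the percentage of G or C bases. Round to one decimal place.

83.9°C

Length n = 43. Base counts: C=14, A=10, T=3, G=16
G+C = 30, so %GC = 30/43 × 100 = 69.767%
Salt term: 16.6 × (-0.633) = -10.508
GC term: 0.41 × 69.767 = 28.604; length term: −675/43 = −15.698
Tm = 81.5 + (-10.508) + 28.604 − 15.698 = 83.898 → 83.9°C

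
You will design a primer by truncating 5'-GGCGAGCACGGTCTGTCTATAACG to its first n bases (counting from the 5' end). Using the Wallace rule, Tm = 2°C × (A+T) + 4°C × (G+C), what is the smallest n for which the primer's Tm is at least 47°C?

n = 14

First 13 bases: GGCGAGCACGGTC → Tm = 46°C (< 47°C)
First 14 bases: GGCGAGCACGGTCT → Tm = 48°C (≥ 47°C)
Since every base adds ≥2°C, Tm only increases with n, so the threshold is first crossed at n = 14.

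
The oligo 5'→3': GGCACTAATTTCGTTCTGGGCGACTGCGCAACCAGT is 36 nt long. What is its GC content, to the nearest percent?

56%

Counting bases: C=10, T=9, A=7, G=10
G+C = 10 + 10 = 20 out of 36 bases
%GC = 20/36 × 100 = 55.56% ≈ 56%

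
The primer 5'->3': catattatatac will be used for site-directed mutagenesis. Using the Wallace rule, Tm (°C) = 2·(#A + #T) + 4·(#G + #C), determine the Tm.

28°C

Counting bases: A=5, T=5, C=2, G=0
AT pairs contribute 10, GC pairs contribute 2.
Tm = 4·2 + 2·10 = 8 + 20 = 28°C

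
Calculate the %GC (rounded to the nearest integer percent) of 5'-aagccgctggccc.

77%

Base counts: A=2, T=1, C=6, G=4
G+C = 4 + 6 = 10 out of 13 bases
%GC = 10/13 × 100 = 76.92% ≈ 77%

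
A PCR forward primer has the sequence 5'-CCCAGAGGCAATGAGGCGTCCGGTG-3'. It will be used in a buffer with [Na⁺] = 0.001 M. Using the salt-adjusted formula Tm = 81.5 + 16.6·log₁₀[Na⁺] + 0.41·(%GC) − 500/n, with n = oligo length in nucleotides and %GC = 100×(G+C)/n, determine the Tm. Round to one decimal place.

39.6°C

Length n = 25. Scanning the sequence gives A=5, T=3, G=10, C=7.
G+C = 17, so %GC = 17/25 × 100 = 68%
Salt term: 16.6 × (-3) = -49.8
GC term: 0.41 × 68 = 27.88; length term: −500/25 = −20
Tm = 81.5 + (-49.8) + 27.88 − 20 = 39.58 → 39.6°C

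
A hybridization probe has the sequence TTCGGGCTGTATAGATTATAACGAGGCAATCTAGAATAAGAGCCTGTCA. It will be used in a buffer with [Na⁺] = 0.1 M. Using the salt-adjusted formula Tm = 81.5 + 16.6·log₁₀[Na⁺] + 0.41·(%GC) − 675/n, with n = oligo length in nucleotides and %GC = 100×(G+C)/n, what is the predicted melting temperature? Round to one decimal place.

Length n = 49. Scanning the sequence gives G=12, C=8, A=16, T=13.
G+C = 20, so %GC = 20/49 × 100 = 40.816%
Salt term: 16.6 × (-1) = -16.6
GC term: 0.41 × 40.816 = 16.735; length term: −675/49 = −13.776
Tm = 81.5 + (-16.6) + 16.735 − 13.776 = 67.859 → 67.9°C

67.9°C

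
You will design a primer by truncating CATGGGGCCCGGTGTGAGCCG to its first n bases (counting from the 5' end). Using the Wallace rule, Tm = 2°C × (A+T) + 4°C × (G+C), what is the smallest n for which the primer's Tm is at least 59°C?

First 17 bases: CATGGGGCCCGGTGTGA → Tm = 58°C (< 59°C)
First 18 bases: CATGGGGCCCGGTGTGAG → Tm = 62°C (≥ 59°C)
Since every base adds ≥2°C, Tm only increases with n, so the threshold is first crossed at n = 18.

n = 18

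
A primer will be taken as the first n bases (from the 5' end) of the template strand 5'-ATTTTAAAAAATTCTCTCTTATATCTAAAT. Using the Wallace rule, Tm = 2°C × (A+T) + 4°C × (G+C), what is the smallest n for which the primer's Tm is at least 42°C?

First 17 bases: ATTTTAAAAAATTCTCT → Tm = 38°C (< 42°C)
First 18 bases: ATTTTAAAAAATTCTCTC → Tm = 42°C (≥ 42°C)
Since every base adds ≥2°C, Tm only increases with n, so the threshold is first crossed at n = 18.

n = 18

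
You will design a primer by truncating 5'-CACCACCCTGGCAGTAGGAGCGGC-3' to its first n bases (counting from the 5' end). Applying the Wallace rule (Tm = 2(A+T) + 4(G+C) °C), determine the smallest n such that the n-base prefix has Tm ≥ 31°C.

First 9 bases: CACCACCCT → Tm = 30°C (< 31°C)
First 10 bases: CACCACCCTG → Tm = 34°C (≥ 31°C)
Since every base adds ≥2°C, Tm only increases with n, so the threshold is first crossed at n = 10.

n = 10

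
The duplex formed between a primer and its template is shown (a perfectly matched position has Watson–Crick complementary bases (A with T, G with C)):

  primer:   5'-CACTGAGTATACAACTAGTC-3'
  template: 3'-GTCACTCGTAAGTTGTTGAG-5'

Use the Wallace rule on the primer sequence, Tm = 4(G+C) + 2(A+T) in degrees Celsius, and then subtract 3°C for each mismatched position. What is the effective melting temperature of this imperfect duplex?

Primer base counts: A=7, T=5, G=3, C=5 → A+T=12, G+C=8
Perfect-match Tm = 2(12) + 4(8) = 24 + 32 = 56°C
Mismatches (positions where the bases are not complementary): 5 (at positions 3, 8, 11, 16, 18)
Effective Tm = 56 − 5×3 = 56 − 15 = 41°C

41°C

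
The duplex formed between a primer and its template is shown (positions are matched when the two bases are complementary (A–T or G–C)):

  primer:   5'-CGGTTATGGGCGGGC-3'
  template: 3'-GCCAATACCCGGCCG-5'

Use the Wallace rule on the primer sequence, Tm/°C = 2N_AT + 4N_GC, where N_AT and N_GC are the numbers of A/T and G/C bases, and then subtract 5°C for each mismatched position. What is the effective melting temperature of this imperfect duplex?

47°C

Primer base counts: A=1, T=3, G=8, C=3 → A+T=4, G+C=11
Perfect-match Tm = 2(4) + 4(11) = 8 + 44 = 52°C
Mismatches (positions where the bases are not complementary): 1 (at position 12)
Effective Tm = 52 − 1×5 = 52 − 5 = 47°C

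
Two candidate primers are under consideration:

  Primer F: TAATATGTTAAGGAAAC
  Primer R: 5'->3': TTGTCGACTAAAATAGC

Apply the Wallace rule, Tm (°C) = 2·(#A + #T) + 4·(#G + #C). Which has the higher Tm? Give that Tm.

Primer F: A+T=13, G+C=4 → Tm = 2(13)+4(4) = 42°C
Primer R: A+T=11, G+C=6 → Tm = 2(11)+4(6) = 46°C
42°C vs 46°C → primer R is higher.

Primer R, 46°C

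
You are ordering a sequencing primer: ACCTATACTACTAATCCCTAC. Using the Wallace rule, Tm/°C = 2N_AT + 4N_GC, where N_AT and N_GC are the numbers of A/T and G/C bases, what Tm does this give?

Scanning the sequence gives C=8, A=7, G=0, T=6.
AT pairs contribute 13, GC pairs contribute 8.
Tm = 2(13) + 4(8) = 26 + 32 = 58°C

58°C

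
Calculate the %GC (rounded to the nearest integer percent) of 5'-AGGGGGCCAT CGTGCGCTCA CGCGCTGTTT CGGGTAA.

65%

Scanning the sequence gives G=14, A=5, C=10, T=8.
G+C = 14 + 10 = 24 out of 37 bases
%GC = 24/37 × 100 = 64.86% ≈ 65%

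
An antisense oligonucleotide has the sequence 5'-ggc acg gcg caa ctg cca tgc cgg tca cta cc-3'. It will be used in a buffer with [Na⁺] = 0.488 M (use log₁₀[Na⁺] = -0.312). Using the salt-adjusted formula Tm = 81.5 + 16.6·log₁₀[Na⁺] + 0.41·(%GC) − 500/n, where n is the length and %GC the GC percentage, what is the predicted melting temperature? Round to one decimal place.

Length n = 32. Scanning the sequence gives C=13, A=6, G=9, T=4.
G+C = 22, so %GC = 22/32 × 100 = 68.75%
Salt term: 16.6 × (-0.312) = -5.179
GC term: 0.41 × 68.75 = 28.188; length term: −500/32 = −15.625
Tm = 81.5 + (-5.179) + 28.188 − 15.625 = 88.884 → 88.9°C

88.9°C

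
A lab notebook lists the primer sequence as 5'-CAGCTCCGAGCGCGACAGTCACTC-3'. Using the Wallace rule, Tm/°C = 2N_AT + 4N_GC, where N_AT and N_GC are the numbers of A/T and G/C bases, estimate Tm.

80°C

Base counts: A=5, T=3, C=10, G=6
AT pairs contribute 8, GC pairs contribute 16.
Tm = 2×8 + 4×16 = 80°C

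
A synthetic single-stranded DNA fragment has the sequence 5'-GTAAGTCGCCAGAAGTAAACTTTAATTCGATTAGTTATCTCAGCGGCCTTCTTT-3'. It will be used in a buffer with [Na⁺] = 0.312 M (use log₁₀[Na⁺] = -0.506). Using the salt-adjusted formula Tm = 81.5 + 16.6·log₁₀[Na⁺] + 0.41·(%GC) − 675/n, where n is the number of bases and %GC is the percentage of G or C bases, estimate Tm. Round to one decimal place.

76.5°C

Length n = 54. A=14, T=19, G=10, C=11
G+C = 21, so %GC = 21/54 × 100 = 38.889%
Salt term: 16.6 × (-0.506) = -8.4
GC term: 0.41 × 38.889 = 15.944; length term: −675/54 = −12.5
Tm = 81.5 + (-8.4) + 15.944 − 12.5 = 76.544 → 76.5°C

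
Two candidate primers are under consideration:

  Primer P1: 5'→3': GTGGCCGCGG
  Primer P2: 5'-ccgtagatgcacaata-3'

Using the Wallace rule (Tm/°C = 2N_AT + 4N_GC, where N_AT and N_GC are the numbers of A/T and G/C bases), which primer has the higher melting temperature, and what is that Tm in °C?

Primer P2, 46°C

Primer P1: A+T=1, G+C=9 → Tm = 2(1)+4(9) = 38°C
Primer P2: A+T=9, G+C=7 → Tm = 2(9)+4(7) = 46°C
38°C vs 46°C → primer P2 is higher.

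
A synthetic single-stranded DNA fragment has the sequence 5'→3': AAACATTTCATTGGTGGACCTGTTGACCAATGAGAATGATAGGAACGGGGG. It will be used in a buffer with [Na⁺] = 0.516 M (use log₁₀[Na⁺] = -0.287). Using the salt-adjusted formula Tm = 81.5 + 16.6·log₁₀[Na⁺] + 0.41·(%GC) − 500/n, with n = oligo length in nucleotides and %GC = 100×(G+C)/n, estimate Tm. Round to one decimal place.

Length n = 51. Base counts: G=16, C=7, A=16, T=12
G+C = 23, so %GC = 23/51 × 100 = 45.098%
Salt term: 16.6 × (-0.287) = -4.764
GC term: 0.41 × 45.098 = 18.49; length term: −500/51 = −9.804
Tm = 81.5 + (-4.764) + 18.49 − 9.804 = 85.422 → 85.4°C

85.4°C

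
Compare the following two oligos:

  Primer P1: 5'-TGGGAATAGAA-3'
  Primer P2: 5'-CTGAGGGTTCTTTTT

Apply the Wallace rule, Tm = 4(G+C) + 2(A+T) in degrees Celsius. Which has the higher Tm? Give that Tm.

Primer P1: A+T=7, G+C=4 → Tm = 2(7)+4(4) = 30°C
Primer P2: A+T=9, G+C=6 → Tm = 2(9)+4(6) = 42°C
30°C vs 42°C → primer P2 is higher.

Primer P2, 42°C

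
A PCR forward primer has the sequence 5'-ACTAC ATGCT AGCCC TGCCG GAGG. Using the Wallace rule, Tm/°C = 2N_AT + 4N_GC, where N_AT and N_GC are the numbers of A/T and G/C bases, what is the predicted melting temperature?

Base counts: A=5, G=7, T=4, C=8
So N_AT = 9 and N_GC = 15.
Tm = 2(9) + 4(15) = 18 + 60 = 78°C

78°C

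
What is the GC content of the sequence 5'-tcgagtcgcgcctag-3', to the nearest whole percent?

67%

Counting bases: G=5, T=3, C=5, A=2
G+C = 5 + 5 = 10 out of 15 bases
%GC = 10/15 × 100 = 66.67% ≈ 67%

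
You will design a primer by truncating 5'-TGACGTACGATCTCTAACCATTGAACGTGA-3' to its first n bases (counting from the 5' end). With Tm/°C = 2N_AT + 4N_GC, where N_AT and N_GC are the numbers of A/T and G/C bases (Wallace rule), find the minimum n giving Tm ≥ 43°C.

First 14 bases: TGACGTACGATCTC → Tm = 42°C (< 43°C)
First 15 bases: TGACGTACGATCTCT → Tm = 44°C (≥ 43°C)
Since every base adds ≥2°C, Tm only increases with n, so the threshold is first crossed at n = 15.

n = 15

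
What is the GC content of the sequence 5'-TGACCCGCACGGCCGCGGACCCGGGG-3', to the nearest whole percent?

85%

T=1, G=11, C=11, A=3
G+C = 11 + 11 = 22 out of 26 bases
%GC = 22/26 × 100 = 84.62% ≈ 85%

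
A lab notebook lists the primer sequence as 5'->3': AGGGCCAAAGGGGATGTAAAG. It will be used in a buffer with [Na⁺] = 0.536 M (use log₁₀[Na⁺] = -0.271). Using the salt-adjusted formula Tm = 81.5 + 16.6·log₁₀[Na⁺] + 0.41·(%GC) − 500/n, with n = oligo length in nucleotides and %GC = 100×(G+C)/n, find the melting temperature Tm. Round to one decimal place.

Length n = 21. Counting bases: A=8, G=9, C=2, T=2
G+C = 11, so %GC = 11/21 × 100 = 52.381%
Salt term: 16.6 × (-0.271) = -4.499
GC term: 0.41 × 52.381 = 21.476; length term: −500/21 = −23.81
Tm = 81.5 + (-4.499) + 21.476 − 23.81 = 74.667 → 74.7°C

74.7°C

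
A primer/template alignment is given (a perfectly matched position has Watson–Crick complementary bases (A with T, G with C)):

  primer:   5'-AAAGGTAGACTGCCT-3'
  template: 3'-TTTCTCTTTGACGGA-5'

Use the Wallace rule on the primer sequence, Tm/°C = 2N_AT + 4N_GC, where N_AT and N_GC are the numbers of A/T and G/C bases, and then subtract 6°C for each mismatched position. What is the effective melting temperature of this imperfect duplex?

26°C

Primer base counts: A=5, T=3, G=4, C=3 → A+T=8, G+C=7
Perfect-match Tm = 2(8) + 4(7) = 16 + 28 = 44°C
Mismatches (positions where the bases are not complementary): 3 (at positions 5, 6, 8)
Effective Tm = 44 − 3×6 = 44 − 18 = 26°C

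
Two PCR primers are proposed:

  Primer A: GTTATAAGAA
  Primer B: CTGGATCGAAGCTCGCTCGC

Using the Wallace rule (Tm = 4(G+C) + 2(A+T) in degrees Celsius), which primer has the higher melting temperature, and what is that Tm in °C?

Primer A: A+T=8, G+C=2 → Tm = 2(8)+4(2) = 24°C
Primer B: A+T=7, G+C=13 → Tm = 2(7)+4(13) = 66°C
24°C vs 66°C → primer B is higher.

Primer B, 66°C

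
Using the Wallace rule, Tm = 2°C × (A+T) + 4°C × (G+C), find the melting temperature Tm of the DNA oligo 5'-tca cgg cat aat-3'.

Scanning the sequence gives G=2, C=3, T=3, A=4.
AT pairs contribute 7, GC pairs contribute 5.
Tm = 2×7 + 4×5 = 34°C

34°C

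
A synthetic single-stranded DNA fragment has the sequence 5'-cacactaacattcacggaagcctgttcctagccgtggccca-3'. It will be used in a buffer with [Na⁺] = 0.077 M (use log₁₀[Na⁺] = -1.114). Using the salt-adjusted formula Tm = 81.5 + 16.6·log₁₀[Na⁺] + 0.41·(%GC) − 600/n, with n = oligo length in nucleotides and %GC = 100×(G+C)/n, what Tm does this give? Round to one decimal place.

Length n = 41. Scanning the sequence gives C=15, G=8, A=10, T=8.
G+C = 23, so %GC = 23/41 × 100 = 56.098%
Salt term: 16.6 × (-1.114) = -18.492
GC term: 0.41 × 56.098 = 23; length term: −600/41 = −14.634
Tm = 81.5 + (-18.492) + 23 − 14.634 = 71.374 → 71.4°C

71.4°C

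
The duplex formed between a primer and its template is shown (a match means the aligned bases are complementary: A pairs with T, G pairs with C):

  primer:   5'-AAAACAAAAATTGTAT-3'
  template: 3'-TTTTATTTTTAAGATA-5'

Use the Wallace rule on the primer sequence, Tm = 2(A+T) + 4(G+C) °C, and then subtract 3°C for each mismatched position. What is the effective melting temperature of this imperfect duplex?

30°C

Primer base counts: A=10, T=4, G=1, C=1 → A+T=14, G+C=2
Perfect-match Tm = 2(14) + 4(2) = 28 + 8 = 36°C
Mismatches (positions where the bases are not complementary): 2 (at positions 5, 13)
Effective Tm = 36 − 2×3 = 36 − 6 = 30°C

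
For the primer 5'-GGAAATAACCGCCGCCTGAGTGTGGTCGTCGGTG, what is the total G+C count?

Base counts: C=8, T=7, G=13, A=6
Total G or C: 13 + 8 = 21

21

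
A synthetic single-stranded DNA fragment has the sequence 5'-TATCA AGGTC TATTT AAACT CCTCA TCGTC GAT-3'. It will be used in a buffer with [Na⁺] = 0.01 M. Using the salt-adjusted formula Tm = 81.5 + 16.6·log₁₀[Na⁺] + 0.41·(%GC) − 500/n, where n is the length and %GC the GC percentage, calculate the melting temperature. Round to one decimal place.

Length n = 33. G=4, C=8, A=9, T=12
G+C = 12, so %GC = 12/33 × 100 = 36.364%
Salt term: 16.6 × (-2) = -33.2
GC term: 0.41 × 36.364 = 14.909; length term: −500/33 = −15.152
Tm = 81.5 + (-33.2) + 14.909 − 15.152 = 48.057 → 48.1°C

48.1°C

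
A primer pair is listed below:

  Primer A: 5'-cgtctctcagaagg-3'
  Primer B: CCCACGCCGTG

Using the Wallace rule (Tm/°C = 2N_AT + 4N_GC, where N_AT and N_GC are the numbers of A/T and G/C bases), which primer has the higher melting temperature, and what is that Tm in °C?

Primer A, 44°C

Primer A: A+T=6, G+C=8 → Tm = 2(6)+4(8) = 44°C
Primer B: A+T=2, G+C=9 → Tm = 2(2)+4(9) = 40°C
44°C vs 40°C → primer A is higher.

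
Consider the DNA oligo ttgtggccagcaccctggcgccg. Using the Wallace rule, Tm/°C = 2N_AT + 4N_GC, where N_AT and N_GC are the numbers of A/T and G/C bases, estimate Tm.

80°C

Scanning the sequence gives C=9, G=8, T=4, A=2.
AT pairs contribute 6, GC pairs contribute 17.
Tm = 4·17 + 2·6 = 68 + 12 = 80°C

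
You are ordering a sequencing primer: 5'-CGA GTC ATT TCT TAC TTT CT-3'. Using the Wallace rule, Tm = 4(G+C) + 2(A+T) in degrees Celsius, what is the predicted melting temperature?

54°C

A=3, G=2, T=10, C=5
So N_AT = 13 and N_GC = 7.
Tm = 2×13 + 4×7 = 54°C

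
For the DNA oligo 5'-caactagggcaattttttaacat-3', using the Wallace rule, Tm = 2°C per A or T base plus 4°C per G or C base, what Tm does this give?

Base counts: T=8, C=4, A=8, G=3
So N_AT = 16 and N_GC = 7.
Tm = 2×16 + 4×7 = 60°C

60°C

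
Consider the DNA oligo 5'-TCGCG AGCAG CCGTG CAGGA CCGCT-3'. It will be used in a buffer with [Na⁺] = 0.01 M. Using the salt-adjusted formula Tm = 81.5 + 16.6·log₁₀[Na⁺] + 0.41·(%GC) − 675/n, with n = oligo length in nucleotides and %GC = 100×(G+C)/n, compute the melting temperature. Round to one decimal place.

50.8°C

Length n = 25. G=9, A=4, T=3, C=9
G+C = 18, so %GC = 18/25 × 100 = 72%
Salt term: 16.6 × (-2) = -33.2
GC term: 0.41 × 72 = 29.52; length term: −675/25 = −27
Tm = 81.5 + (-33.2) + 29.52 − 27 = 50.82 → 50.8°C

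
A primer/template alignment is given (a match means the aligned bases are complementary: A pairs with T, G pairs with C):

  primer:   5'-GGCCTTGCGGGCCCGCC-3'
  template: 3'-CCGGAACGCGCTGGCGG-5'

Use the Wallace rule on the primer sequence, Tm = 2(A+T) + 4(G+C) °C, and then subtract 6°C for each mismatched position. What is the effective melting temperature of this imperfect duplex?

52°C

Primer base counts: A=0, T=2, G=7, C=8 → A+T=2, G+C=15
Perfect-match Tm = 2(2) + 4(15) = 4 + 60 = 64°C
Mismatches (positions where the bases are not complementary): 2 (at positions 10, 12)
Effective Tm = 64 − 2×6 = 64 − 12 = 52°C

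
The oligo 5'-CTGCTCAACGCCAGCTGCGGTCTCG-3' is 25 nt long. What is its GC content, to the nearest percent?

68%

Base counts: G=7, A=3, T=5, C=10
G+C = 7 + 10 = 17 out of 25 bases
%GC = 17/25 × 100 = 68% ≈ 68%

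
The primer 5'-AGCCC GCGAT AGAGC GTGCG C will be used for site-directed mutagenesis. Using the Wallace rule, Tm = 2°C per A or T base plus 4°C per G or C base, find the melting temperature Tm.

Scanning the sequence gives T=2, A=4, C=7, G=8.
A+T = 6, G+C = 15
Tm = 2×6 + 4×15 = 72°C

72°C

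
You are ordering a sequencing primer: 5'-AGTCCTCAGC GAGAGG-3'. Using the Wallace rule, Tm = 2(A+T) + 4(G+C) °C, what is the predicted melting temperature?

52°C

G=6, A=4, T=2, C=4
A+T = 6, G+C = 10
Tm = 4·10 + 2·6 = 40 + 12 = 52°C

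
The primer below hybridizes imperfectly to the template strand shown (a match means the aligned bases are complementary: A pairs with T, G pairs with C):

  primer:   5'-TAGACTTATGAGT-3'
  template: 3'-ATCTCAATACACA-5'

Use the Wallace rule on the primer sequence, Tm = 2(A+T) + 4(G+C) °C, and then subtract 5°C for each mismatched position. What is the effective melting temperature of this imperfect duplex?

Primer base counts: A=4, T=5, G=3, C=1 → A+T=9, G+C=4
Perfect-match Tm = 2(9) + 4(4) = 18 + 16 = 34°C
Mismatches (positions where the bases are not complementary): 2 (at positions 5, 11)
Effective Tm = 34 − 2×5 = 34 − 10 = 24°C

24°C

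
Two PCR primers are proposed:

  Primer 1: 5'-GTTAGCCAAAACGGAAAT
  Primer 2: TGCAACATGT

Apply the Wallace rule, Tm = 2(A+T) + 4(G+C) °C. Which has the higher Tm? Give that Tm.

Primer 1, 50°C

Primer 1: A+T=11, G+C=7 → Tm = 2(11)+4(7) = 50°C
Primer 2: A+T=6, G+C=4 → Tm = 2(6)+4(4) = 28°C
50°C vs 28°C → primer 1 is higher.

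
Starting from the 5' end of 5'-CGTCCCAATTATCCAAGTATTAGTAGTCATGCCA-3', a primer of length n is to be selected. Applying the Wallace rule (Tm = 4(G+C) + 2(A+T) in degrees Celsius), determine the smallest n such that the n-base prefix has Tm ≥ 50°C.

First 16 bases: CGTCCCAATTATCCAA → Tm = 46°C (< 50°C)
First 17 bases: CGTCCCAATTATCCAAG → Tm = 50°C (≥ 50°C)
Since every base adds ≥2°C, Tm only increases with n, so the threshold is first crossed at n = 17.

n = 17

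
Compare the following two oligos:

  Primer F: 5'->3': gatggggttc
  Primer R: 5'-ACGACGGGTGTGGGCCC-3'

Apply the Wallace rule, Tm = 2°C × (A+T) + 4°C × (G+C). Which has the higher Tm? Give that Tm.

Primer F: A+T=4, G+C=6 → Tm = 2(4)+4(6) = 32°C
Primer R: A+T=4, G+C=13 → Tm = 2(4)+4(13) = 60°C
32°C vs 60°C → primer R is higher.

Primer R, 60°C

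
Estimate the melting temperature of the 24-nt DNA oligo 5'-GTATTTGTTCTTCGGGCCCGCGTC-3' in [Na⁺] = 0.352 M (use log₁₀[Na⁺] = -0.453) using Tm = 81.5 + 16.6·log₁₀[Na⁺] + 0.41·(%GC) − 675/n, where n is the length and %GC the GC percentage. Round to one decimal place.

Length n = 24. Scanning the sequence gives A=1, G=7, C=7, T=9.
G+C = 14, so %GC = 14/24 × 100 = 58.333%
Salt term: 16.6 × (-0.453) = -7.52
GC term: 0.41 × 58.333 = 23.917; length term: −675/24 = −28.125
Tm = 81.5 + (-7.52) + 23.917 − 28.125 = 69.772 → 69.8°C

69.8°C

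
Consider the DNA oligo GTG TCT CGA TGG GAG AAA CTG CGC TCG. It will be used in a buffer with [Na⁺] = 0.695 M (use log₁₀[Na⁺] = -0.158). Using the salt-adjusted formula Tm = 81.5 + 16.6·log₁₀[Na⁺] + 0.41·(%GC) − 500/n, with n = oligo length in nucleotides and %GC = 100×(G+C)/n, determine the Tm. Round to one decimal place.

84.7°C

Length n = 27. Counting bases: A=5, C=6, T=6, G=10
G+C = 16, so %GC = 16/27 × 100 = 59.259%
Salt term: 16.6 × (-0.158) = -2.623
GC term: 0.41 × 59.259 = 24.296; length term: −500/27 = −18.519
Tm = 81.5 + (-2.623) + 24.296 − 18.519 = 84.654 → 84.7°C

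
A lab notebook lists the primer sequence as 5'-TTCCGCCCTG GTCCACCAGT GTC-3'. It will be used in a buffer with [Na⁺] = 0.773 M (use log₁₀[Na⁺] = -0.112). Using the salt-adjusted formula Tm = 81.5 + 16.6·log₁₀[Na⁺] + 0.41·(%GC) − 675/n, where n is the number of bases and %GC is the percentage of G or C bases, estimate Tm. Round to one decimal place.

77.0°C

Length n = 23. Base counts: T=6, G=5, A=2, C=10
G+C = 15, so %GC = 15/23 × 100 = 65.217%
Salt term: 16.6 × (-0.112) = -1.859
GC term: 0.41 × 65.217 = 26.739; length term: −675/23 = −29.348
Tm = 81.5 + (-1.859) + 26.739 − 29.348 = 77.032 → 77.0°C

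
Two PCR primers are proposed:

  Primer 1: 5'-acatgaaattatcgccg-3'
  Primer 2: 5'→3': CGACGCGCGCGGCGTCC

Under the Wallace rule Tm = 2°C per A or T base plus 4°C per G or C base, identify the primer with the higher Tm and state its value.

Primer 2, 64°C

Primer 1: A+T=10, G+C=7 → Tm = 2(10)+4(7) = 48°C
Primer 2: A+T=2, G+C=15 → Tm = 2(2)+4(15) = 64°C
48°C vs 64°C → primer 2 is higher.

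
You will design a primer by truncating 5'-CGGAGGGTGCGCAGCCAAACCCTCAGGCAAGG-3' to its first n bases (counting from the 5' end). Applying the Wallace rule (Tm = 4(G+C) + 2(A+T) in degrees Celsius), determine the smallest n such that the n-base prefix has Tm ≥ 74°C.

First 21 bases: CGGAGGGTGCGCAGCCAAACC → Tm = 72°C (< 74°C)
First 22 bases: CGGAGGGTGCGCAGCCAAACCC → Tm = 76°C (≥ 74°C)
Each additional base adds 2°C (A/T) or 4°C (G/C), so Tm is non-decreasing in n; n = 22 is the first length to reach 74°C.

n = 22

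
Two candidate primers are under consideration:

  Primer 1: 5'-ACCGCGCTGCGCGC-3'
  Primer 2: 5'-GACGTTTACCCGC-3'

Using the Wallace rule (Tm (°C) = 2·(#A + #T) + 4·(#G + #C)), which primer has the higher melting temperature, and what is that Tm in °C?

Primer 1: A+T=2, G+C=12 → Tm = 2(2)+4(12) = 52°C
Primer 2: A+T=5, G+C=8 → Tm = 2(5)+4(8) = 42°C
52°C vs 42°C → primer 1 is higher.

Primer 1, 52°C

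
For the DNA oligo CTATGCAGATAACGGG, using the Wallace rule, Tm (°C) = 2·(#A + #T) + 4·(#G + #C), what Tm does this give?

Base counts: C=3, G=5, T=3, A=5
So N_AT = 8 and N_GC = 8.
Tm = 2×8 + 4×8 = 48°C

48°C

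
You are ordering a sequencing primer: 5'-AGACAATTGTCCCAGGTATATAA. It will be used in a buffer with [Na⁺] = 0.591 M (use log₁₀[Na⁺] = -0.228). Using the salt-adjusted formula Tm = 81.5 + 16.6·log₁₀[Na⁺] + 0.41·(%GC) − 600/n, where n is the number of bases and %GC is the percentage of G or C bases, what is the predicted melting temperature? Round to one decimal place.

Length n = 23. Counting bases: G=4, C=4, A=9, T=6
G+C = 8, so %GC = 8/23 × 100 = 34.783%
Salt term: 16.6 × (-0.228) = -3.785
GC term: 0.41 × 34.783 = 14.261; length term: −600/23 = −26.087
Tm = 81.5 + (-3.785) + 14.261 − 26.087 = 65.889 → 65.9°C

65.9°C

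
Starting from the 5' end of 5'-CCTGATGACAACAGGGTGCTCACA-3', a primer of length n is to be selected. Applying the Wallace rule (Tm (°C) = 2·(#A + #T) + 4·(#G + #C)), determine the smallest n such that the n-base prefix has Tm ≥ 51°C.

n = 17

First 16 bases: CCTGATGACAACAGGG → Tm = 50°C (< 51°C)
First 17 bases: CCTGATGACAACAGGGT → Tm = 52°C (≥ 51°C)
Each additional base adds 2°C (A/T) or 4°C (G/C), so Tm is non-decreasing in n; n = 17 is the first length to reach 51°C.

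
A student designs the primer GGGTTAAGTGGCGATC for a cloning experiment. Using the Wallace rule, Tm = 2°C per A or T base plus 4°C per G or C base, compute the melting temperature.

Base counts: T=4, G=7, A=3, C=2
So N_AT = 7 and N_GC = 9.
Tm = 2×7 + 4×9 = 50°C

50°C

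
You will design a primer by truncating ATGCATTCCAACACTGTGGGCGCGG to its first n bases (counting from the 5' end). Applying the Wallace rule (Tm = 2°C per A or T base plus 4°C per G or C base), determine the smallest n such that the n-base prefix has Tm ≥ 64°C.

n = 21

First 20 bases: ATGCATTCCAACACTGTGGG → Tm = 60°C (< 64°C)
First 21 bases: ATGCATTCCAACACTGTGGGC → Tm = 64°C (≥ 64°C)
Since every base adds ≥2°C, Tm only increases with n, so the threshold is first crossed at n = 21.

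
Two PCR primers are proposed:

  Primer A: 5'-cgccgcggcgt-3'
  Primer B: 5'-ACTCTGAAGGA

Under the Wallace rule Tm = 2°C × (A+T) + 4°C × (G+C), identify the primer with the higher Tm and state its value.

Primer A: A+T=1, G+C=10 → Tm = 2(1)+4(10) = 42°C
Primer B: A+T=6, G+C=5 → Tm = 2(6)+4(5) = 32°C
42°C vs 32°C → primer A is higher.

Primer A, 42°C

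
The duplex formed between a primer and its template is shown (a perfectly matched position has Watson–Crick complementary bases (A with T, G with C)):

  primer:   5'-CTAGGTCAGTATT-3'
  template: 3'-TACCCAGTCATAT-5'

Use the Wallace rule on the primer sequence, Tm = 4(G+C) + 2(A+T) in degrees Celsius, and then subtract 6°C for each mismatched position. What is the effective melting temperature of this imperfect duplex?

18°C

Primer base counts: A=3, T=5, G=3, C=2 → A+T=8, G+C=5
Perfect-match Tm = 2(8) + 4(5) = 16 + 20 = 36°C
Mismatches (positions where the bases are not complementary): 3 (at positions 1, 3, 13)
Effective Tm = 36 − 3×6 = 36 − 18 = 18°C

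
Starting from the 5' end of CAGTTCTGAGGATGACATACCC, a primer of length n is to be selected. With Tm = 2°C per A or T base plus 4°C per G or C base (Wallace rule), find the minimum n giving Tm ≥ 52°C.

First 17 bases: CAGTTCTGAGGATGACA → Tm = 50°C (< 52°C)
First 18 bases: CAGTTCTGAGGATGACAT → Tm = 52°C (≥ 52°C)
Each additional base adds 2°C (A/T) or 4°C (G/C), so Tm is non-decreasing in n; n = 18 is the first length to reach 52°C.

n = 18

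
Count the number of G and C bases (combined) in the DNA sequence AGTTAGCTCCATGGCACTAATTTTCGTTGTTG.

T=13, G=7, C=6, A=6
G+C = 7 + 6 = 13

13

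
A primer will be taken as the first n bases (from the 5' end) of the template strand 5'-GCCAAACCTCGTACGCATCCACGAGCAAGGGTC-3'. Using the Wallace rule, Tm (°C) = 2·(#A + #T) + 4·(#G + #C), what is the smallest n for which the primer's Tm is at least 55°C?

First 17 bases: GCCAAACCTCGTACGCA → Tm = 54°C (< 55°C)
First 18 bases: GCCAAACCTCGTACGCAT → Tm = 56°C (≥ 55°C)
Since every base adds ≥2°C, Tm only increases with n, so the threshold is first crossed at n = 18.

n = 18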